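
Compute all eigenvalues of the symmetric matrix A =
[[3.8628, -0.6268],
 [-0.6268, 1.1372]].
sigma(A) ≈ {1, 4}

A is real symmetric, so its spectrum consists of real eigenvalues. Expanding the characteristic polynomial of the displayed matrix gives
  det(λ I - A) = p(λ) = λ^2 + (-5)λ + (4).
Solving p(λ) = 0 yields eigenvalues ≈ 1, 4. (A is shown rounded to 4 decimals, so these recover the underlying integer eigenvalues to within that precision.)
Verification: the trace of A = 5 equals the sum of eigenvalues 5, and det(A) ≈ 3.9999 matches the eigenvalue product 4.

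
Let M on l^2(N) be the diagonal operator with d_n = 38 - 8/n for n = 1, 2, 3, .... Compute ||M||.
||M|| = 38

For a diagonal operator on l^2 with entries d_n, ||M|| = sup_n |d_n|. Here d_1 = 30, d_2 = 34, ..., and d_n = 38 - 8/n increases monotonically toward 38. All terms lie in [30, 38), so |d_n| = d_n and the supremum is the limit 38, which is not attained by any individual d_n. Hence ||M|| = 38.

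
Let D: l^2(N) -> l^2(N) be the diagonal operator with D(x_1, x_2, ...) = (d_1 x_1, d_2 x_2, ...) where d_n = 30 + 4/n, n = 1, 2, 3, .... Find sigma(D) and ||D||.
sigma(D) = {30 + 4/n : n ≥ 1} ∪ {30}; ||D|| = 34

A bounded diagonal operator on l^2 with diagonal entries d_n has spectrum equal to the closure of {d_n : n ≥ 1}: every d_n is an eigenvalue (with eigenvector e_n), so {d_n} ⊂ sigma(D); the spectrum is closed, so its closure is too; and for lambda not in the closure, (D - lambda I) has bounded inverse (the diagonal entries 1/(d_n - lambda) are bounded). For our sequence d_n = 30 + 4/n, n = 1, 2, 3, ...:
  - {d_n} = {30 + 4/n : n ≥ 1}; the only limit point is 30
  - closure = {30 + 4/n : n ≥ 1} ∪ {30}
For the norm: a diagonal operator has ||D|| = sup_n |d_n|. Here d_n = 30 + 4/n is positive and decreasing, so sup_n |d_n| = d_1 = 30 + 4 = 34. So ||D|| = 34.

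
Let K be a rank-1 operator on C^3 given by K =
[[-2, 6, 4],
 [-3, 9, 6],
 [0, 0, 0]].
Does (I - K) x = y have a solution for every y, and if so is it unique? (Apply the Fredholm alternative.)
(I - K) is invertible (det(I - K) = -6 ≠ 0), so for every y in C^3 the equation (I - K) x = y has a unique solution.

K has rank 1, so it is an outer product K = u v^T: every row of K is a multiple of one row vector. Reading off the entries, u = (-2, -3, 0) and v = (1, -3, -2) (row i of K equals u_i·v^T). A rank-one matrix u v^T satisfies K u = u (v·u) and kills the (2)-dimensional subspace v^⊥, so its characteristic polynomial is lambda^2 (lambda - v·u) with v·u = tr K = 7. Hence the eigenvalues of I - K are 1 (multiplicity 2) and 1 - (7) = -6, so det(I - K) = -6. (Direct check: I - K =
[[3, -6, -4],
 [3, -8, -6],
 [0, 0, 1]]
has determinant -6.) The finite-dimensional Fredholm alternative says: either (I - K) is invertible, or ker(I - K) ≠ {0} and then range(I - K) = ker((I - K)^*)^⊥, with dim ker(I - K) = dim ker((I - K)^*). Since det(I - K) ≠ 0, 1 is not an eigenvalue of K and ker(I - K) = {0}, so we are in the first case: for every y there is a unique x = (I - K)^(-1) y. Explicitly, by the Sherman–Morrison formula, (I - u v^T)^(-1) = I + u v^T/(1 - v·u), i.e. (I - K)^(-1) = I + K/(-6).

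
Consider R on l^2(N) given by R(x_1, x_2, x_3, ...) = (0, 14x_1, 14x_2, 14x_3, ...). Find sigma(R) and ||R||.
sigma(R) = closed disk {z in C : |z| ≤ 14}; ||R|| = 14

Note R = 14·U where U is the unit right shift (U x)_k = x_{k-1} (with x_0 := 0); so ||R|| = 14||U|| and sigma(R) = 14·sigma(U). ||R x||^2 = sum_{k≥1} |14x_k|^2 = 196||x||^2, so ||R|| = 14 and sigma(R) ⊂ {|z| ≤ 14}. For any |lambda| < 14, the equation (R - lambda I) x = 0 forces x_1 = 0, then 14x_k = lambda x_{k+1} ⇒ x = 0, so R has no eigenvalues. But (R - lambda I) is not surjective for |lambda| < 14: solving (R - lambda I) x = e_1 would require x_n proportional to (lambda/14)^(-n), which is not in l^2. So every |lambda| < 14 lies in the residual spectrum. The boundary |lambda| = 14 is in the approximate point spectrum (the spectrum is closed). Hence sigma(R) is the closed disk of radius 14.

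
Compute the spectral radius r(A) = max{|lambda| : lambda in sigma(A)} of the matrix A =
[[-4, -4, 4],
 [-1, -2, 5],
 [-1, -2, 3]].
r(A) ≈ 3.6129

The eigenvalues of A are the roots of its characteristic polynomial. With M = A (coefficients from the trace, the sum of principal 2x2 minors, and det A):
  p(λ) = det(λ I - M) = λ^3 + 3λ^2 + 8.
No integer candidate from the rational root theorem (±divisors of 8) is a root, so the roots are irrational. The cubic discriminant is Δ = -2592 < 0, so there is one real root and a complex-conjugate pair. p(-4) = -8 and p(-3) = 8 have opposite signs, so a root lies in (-4, -3); Newton's method refines it to λ ≈ -3.6129. Dividing out (λ - (-3.6129)) leaves approximately λ^2 - 0.6129λ + 2.2143. For λ^2 - 0.6129λ + 2.2143 the discriminant is -8.4815. It is negative, so the remaining roots are the complex-conjugate pair λ ≈ 0.3064 ± 1.4562i. Their product equals the constant term, so |λ|^2 ≈ 2.2143 and |λ| ≈ 1.4881.
Thus the eigenvalues (to 4 decimals) are -3.6129 (modulus 3.6129); 0.3064 ± 1.4562i (modulus 1.4881). The spectral radius is the largest modulus: r(A) ≈ 3.6129. (Cross-check: r(A) ≤ ||A||_2 ≈ 9.2633; equality holds whenever A is normal, though it can also hold for some non-normal A.)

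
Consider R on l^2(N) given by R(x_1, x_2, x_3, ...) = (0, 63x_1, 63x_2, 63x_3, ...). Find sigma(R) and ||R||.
sigma(R) = closed disk {z in C : |z| ≤ 63}; ||R|| = 63

Note R = 63·U where U is the unit right shift (U x)_k = x_{k-1} (with x_0 := 0); so ||R|| = 63||U|| and sigma(R) = 63·sigma(U). ||R x||^2 = sum_{k≥1} |63x_k|^2 = 3969||x||^2, so ||R|| = 63 and sigma(R) ⊂ {|z| ≤ 63}. For any |lambda| < 63, the equation (R - lambda I) x = 0 forces x_1 = 0, then 63x_k = lambda x_{k+1} ⇒ x = 0, so R has no eigenvalues. But (R - lambda I) is not surjective for |lambda| < 63: solving (R - lambda I) x = e_1 would require x_n proportional to (lambda/63)^(-n), which is not in l^2. So every |lambda| < 63 lies in the residual spectrum. The boundary |lambda| = 63 is in the approximate point spectrum (the spectrum is closed). Hence sigma(R) is the closed disk of radius 63.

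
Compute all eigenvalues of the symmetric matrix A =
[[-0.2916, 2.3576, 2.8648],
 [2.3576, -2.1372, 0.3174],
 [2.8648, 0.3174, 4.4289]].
sigma(A) ≈ {-4, 0, 6}

A is real symmetric, so its spectrum consists of real eigenvalues. Expanding the characteristic polynomial of the displayed matrix gives
  det(λ I - A) = p(λ) = λ^3 + (-2)λ^2 + (-24)λ + (0).
Solving p(λ) = 0 yields eigenvalues ≈ -4, 0, 6. (A is shown rounded to 4 decimals, so these recover the underlying integer eigenvalues to within that precision.)
Verification: the trace of A = 2 equals the sum of eigenvalues 2, and det(A) ≈ 0.0001 matches the eigenvalue product 0.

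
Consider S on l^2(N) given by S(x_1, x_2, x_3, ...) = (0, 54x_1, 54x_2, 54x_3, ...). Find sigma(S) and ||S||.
sigma(S) = closed disk {z in C : |z| ≤ 54}; ||S|| = 54

Note S = 54·U where U is the unit right shift (U x)_k = x_{k-1} (with x_0 := 0); so ||S|| = 54||U|| and sigma(S) = 54·sigma(U). ||S x||^2 = sum_{k≥1} |54x_k|^2 = 2916||x||^2, so ||S|| = 54 and sigma(S) ⊂ {|z| ≤ 54}. For any |lambda| < 54, the equation (S - lambda I) x = 0 forces x_1 = 0, then 54x_k = lambda x_{k+1} ⇒ x = 0, so S has no eigenvalues. But (S - lambda I) is not surjective for |lambda| < 54: solving (S - lambda I) x = e_1 would require x_n proportional to (lambda/54)^(-n), which is not in l^2. So every |lambda| < 54 lies in the residual spectrum. The boundary |lambda| = 54 is in the approximate point spectrum (the spectrum is closed). Hence sigma(S) is the closed disk of radius 54.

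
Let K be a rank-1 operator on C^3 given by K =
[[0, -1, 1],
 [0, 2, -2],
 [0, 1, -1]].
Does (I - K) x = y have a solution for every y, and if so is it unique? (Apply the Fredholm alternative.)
(I - K) is singular (det(I - K) = 0, i.e. 1 ∈ sigma(K)). (I - K) x = y is solvable iff y ⊥ ker((I - K)^*) = span{(0, -1, 1)}, i.e. iff -y_2 + y_3 = 0. When solvable, the solutions are x = y + c·(1, -2, -1), c arbitrary (ker(I - K) = span{(1, -2, -1)}, dimension 1).

K has rank 1, so it is an outer product K = u v^T: every row of K is a multiple of one row vector. Reading off the entries, u = (1, -2, -1) and v = (0, -1, 1) (row i of K equals u_i·v^T). A rank-one matrix u v^T satisfies K u = u (v·u) and kills the (2)-dimensional subspace v^⊥, so its characteristic polynomial is lambda^2 (lambda - v·u) with v·u = tr K = 1. Hence the eigenvalues of I - K are 1 (multiplicity 2) and 1 - (1) = 0, so det(I - K) = 0. (Direct check: I - K =
[[1, 1, -1],
 [0, -1, 2],
 [0, -1, 2]]
has determinant 0.) So 1 is an eigenvalue of K and (I - K) is not invertible. The finite-dimensional Fredholm alternative says: either (I - K) is invertible, or ker(I - K) ≠ {0} and then range(I - K) = ker((I - K)^*)^⊥, with dim ker(I - K) = dim ker((I - K)^*). We are in the second case, so we need both kernels. Kernel of I - K: (I - K) u = u - u (v·u) = u - u = 0, so ker(I - K) = span{u} = span{(1, -2, -1)} (it is exactly 1-dimensional because rank(I - K) = 2). Kernel of the adjoint: K is real, so (I - K)^* = I - K^T = I - v u^T, and (I - v u^T) v = v - v (u·v) = 0; hence ker((I - K)^*) = span{v} = span{(0, -1, 1)}. Therefore (I - K) x = y is solvable iff <y, v> = 0, i.e. iff -y_2 + y_3 = 0. When this holds, K y = u (v·y) = 0, so (I - K) y = y and x = y is a particular solution; the full solution set is the line x = y + c·u = y + c·(1, -2, -1), c ∈ C.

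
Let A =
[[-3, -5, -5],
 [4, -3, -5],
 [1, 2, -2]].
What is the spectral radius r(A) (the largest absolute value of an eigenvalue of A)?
r(A) ≈ 6.4271

The eigenvalues of A are the roots of its characteristic polynomial. With M = A (coefficients from the trace, the sum of principal 2x2 minors, and det A):
  p(λ) = det(λ I - M) = λ^3 + 8λ^2 + 56λ + 118.
No integer candidate from the rational root theorem (±divisors of 118) is a root, so the roots are irrational. The cubic discriminant is Δ = -167820 < 0, so there is one real root and a complex-conjugate pair. p(-3) = -5 and p(-2) = 30 have opposite signs, so a root lies in (-3, -2); Newton's method refines it to λ ≈ -2.8566. Dividing out (λ - (-2.8566)) leaves approximately λ^2 + 5.1434λ + 41.3073. For λ^2 + 5.1434λ + 41.3073 the discriminant is -138.7749. It is negative, so the remaining roots are the complex-conjugate pair λ ≈ -2.5717 ± 5.8901i. Their product equals the constant term, so |λ|^2 ≈ 41.3073 and |λ| ≈ 6.4271.
Thus the eigenvalues (to 4 decimals) are -2.8566 (modulus 2.8566); -2.5717 ± 5.8901i (modulus 6.4271). The spectral radius is the largest modulus: r(A) ≈ 6.4271. (Cross-check: r(A) ≤ ||A||_2 ≈ 9.1091; equality holds whenever A is normal, though it can also hold for some non-normal A.)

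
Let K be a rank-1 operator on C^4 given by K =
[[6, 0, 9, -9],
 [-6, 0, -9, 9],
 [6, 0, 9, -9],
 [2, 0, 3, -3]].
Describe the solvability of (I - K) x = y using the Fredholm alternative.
(I - K) is invertible (det(I - K) = -11 ≠ 0), so for every y in C^4 the equation (I - K) x = y has a unique solution.

K has rank 1, so it is an outer product K = u v^T: every row of K is a multiple of one row vector. Reading off the entries, u = (3, -3, 3, 1) and v = (2, 0, 3, -3) (row i of K equals u_i·v^T). A rank-one matrix u v^T satisfies K u = u (v·u) and kills the (3)-dimensional subspace v^⊥, so its characteristic polynomial is lambda^3 (lambda - v·u) with v·u = tr K = 12. Hence the eigenvalues of I - K are 1 (multiplicity 3) and 1 - (12) = -11, so det(I - K) = -11. (Direct check: I - K =
[[-5, 0, -9, 9],
 [6, 1, 9, -9],
 [-6, 0, -8, 9],
 [-2, 0, -3, 4]]
has determinant -11.) The finite-dimensional Fredholm alternative says: either (I - K) is invertible, or ker(I - K) ≠ {0} and then range(I - K) = ker((I - K)^*)^⊥, with dim ker(I - K) = dim ker((I - K)^*). Since det(I - K) ≠ 0, 1 is not an eigenvalue of K and ker(I - K) = {0}, so we are in the first case: for every y there is a unique x = (I - K)^(-1) y. Explicitly, by the Sherman–Morrison formula, (I - u v^T)^(-1) = I + u v^T/(1 - v·u), i.e. (I - K)^(-1) = I + K/(-11).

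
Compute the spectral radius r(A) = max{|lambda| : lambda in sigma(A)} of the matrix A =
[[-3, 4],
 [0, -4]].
r(A) = 4

The eigenvalues of A are the roots of its characteristic polynomial. With M = A (coefficients from the trace and determinant):
  p(λ) = det(λ I - M) = λ^2 + 7λ + 12.
For λ^2 + 7λ + 12 the discriminant is 1. It is a perfect square (1^2), so the roots are rational: λ = (-7 ± 1)/2 = -3, -4.
Thus the eigenvalues (to 4 decimals) are -3 (modulus 3); -4 (modulus 4). The spectral radius is the largest modulus: r(A) = 4. (Cross-check: r(A) ≤ ||A||_2 ≈ 6.0927; equality holds whenever A is normal, though it can also hold for some non-normal A.)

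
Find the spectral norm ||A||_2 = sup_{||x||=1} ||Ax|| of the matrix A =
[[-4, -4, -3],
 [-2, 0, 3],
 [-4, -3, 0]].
||A||_2 ≈ 7.9027 (= sqrt(largest eigenvalue of A^T A))

||A||_2 = sigma_max(A) = sqrt(lambda_max(A^T A)). Form the symmetric matrix M = A^T A =
[[36, 28, 6],
 [28, 25, 12],
 [6, 12, 18]].
Its characteristic polynomial (trace, sum of principal 2x2 minors, determinant of M give the coefficients) is
  p(λ) = det(λ I - M) = λ^3 - 79λ^2 + 1034λ - 36.
No integer candidate from the rational root theorem (±divisors of 36) is a root, so the roots are irrational. The cubic discriminant is Δ = 2232473300 > 0, so there are three distinct real roots. p(0) = -36 and p(1) = 920 have opposite signs, so a root lies in (0, 1); Newton's method refines it to λ ≈ 0.0349. p(16) = 380 and p(17) = -376 have opposite signs, so a root lies in (16, 17); Newton's method refines it to λ ≈ 16.5124. p(62) = -1276 and p(63) = 1602 have opposite signs, so a root lies in (62, 63); Newton's method refines it to λ ≈ 62.4527. Check (Vieta): the three roots sum to 79, matching tr M = 79.
So the eigenvalues of A^T A are ≈ 0.0349, 16.5124, 62.4527 (all ≥ 0, as they must be for A^T A). The largest is λ_max ≈ 62.4527, hence ||A||_2 = sqrt(λ_max) ≈ 7.9027.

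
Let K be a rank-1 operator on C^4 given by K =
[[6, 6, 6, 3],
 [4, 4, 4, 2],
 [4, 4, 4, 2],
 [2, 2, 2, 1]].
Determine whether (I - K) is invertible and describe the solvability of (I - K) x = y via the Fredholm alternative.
(I - K) is invertible (det(I - K) = -14 ≠ 0), so for every y in C^4 the equation (I - K) x = y has a unique solution.

K has rank 1, so it is an outer product K = u v^T: every row of K is a multiple of one row vector. Reading off the entries, u = (-3, -2, -2, -1) and v = (-2, -2, -2, -1) (row i of K equals u_i·v^T). A rank-one matrix u v^T satisfies K u = u (v·u) and kills the (3)-dimensional subspace v^⊥, so its characteristic polynomial is lambda^3 (lambda - v·u) with v·u = tr K = 15. Hence the eigenvalues of I - K are 1 (multiplicity 3) and 1 - (15) = -14, so det(I - K) = -14. (Direct check: I - K =
[[-5, -6, -6, -3],
 [-4, -3, -4, -2],
 [-4, -4, -3, -2],
 [-2, -2, -2, 0]]
has determinant -14.) The finite-dimensional Fredholm alternative says: either (I - K) is invertible, or ker(I - K) ≠ {0} and then range(I - K) = ker((I - K)^*)^⊥, with dim ker(I - K) = dim ker((I - K)^*). Since det(I - K) ≠ 0, 1 is not an eigenvalue of K and ker(I - K) = {0}, so we are in the first case: for every y there is a unique x = (I - K)^(-1) y. Explicitly, by the Sherman–Morrison formula, (I - u v^T)^(-1) = I + u v^T/(1 - v·u), i.e. (I - K)^(-1) = I + K/(-14).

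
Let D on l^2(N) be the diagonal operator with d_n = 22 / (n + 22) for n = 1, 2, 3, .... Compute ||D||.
||D|| = 22/23 (attained at n = 1)

For D diagonal, ||D|| = sup_n |d_n| = sup_n 22/(n + 22). This is positive and strictly decreasing in n, so the supremum is attained at n = 1: d_1 = 22/(1 + 22) = 22/23. Hence ||D|| = 22/23.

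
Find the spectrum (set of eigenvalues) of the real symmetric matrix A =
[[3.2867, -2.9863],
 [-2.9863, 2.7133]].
sigma(A) ≈ {0, 6}

A is real symmetric, so its spectrum consists of real eigenvalues. Expanding the characteristic polynomial of the displayed matrix gives
  det(λ I - A) = p(λ) = λ^2 + (-6)λ + (0).
Solving p(λ) = 0 yields eigenvalues ≈ 0, 6. (A is shown rounded to 4 decimals, so these recover the underlying integer eigenvalues to within that precision.)
Verification: the trace of A = 6 equals the sum of eigenvalues 6, and det(A) ≈ -0.0002 matches the eigenvalue product 0.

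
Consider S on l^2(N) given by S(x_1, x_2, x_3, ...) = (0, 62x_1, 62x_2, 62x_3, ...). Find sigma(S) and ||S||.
sigma(S) = closed disk {z in C : |z| ≤ 62}; ||S|| = 62

Note S = 62·U where U is the unit right shift (U x)_k = x_{k-1} (with x_0 := 0); so ||S|| = 62||U|| and sigma(S) = 62·sigma(U). ||S x||^2 = sum_{k≥1} |62x_k|^2 = 3844||x||^2, so ||S|| = 62 and sigma(S) ⊂ {|z| ≤ 62}. For any |lambda| < 62, the equation (S - lambda I) x = 0 forces x_1 = 0, then 62x_k = lambda x_{k+1} ⇒ x = 0, so S has no eigenvalues. But (S - lambda I) is not surjective for |lambda| < 62: solving (S - lambda I) x = e_1 would require x_n proportional to (lambda/62)^(-n), which is not in l^2. So every |lambda| < 62 lies in the residual spectrum. The boundary |lambda| = 62 is in the approximate point spectrum (the spectrum is closed). Hence sigma(S) is the closed disk of radius 62.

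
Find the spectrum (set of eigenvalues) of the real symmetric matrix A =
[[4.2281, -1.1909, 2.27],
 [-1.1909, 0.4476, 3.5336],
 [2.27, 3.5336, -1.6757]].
sigma(A) ≈ {-5, 3, 5}

A is real symmetric, so its spectrum consists of real eigenvalues. Expanding the characteristic polynomial of the displayed matrix gives
  det(λ I - A) = p(λ) = λ^3 + (-3)λ^2 + (-25)λ + (75).
Solving p(λ) = 0 yields eigenvalues ≈ -5, 3, 5. (A is shown rounded to 4 decimals, so these recover the underlying integer eigenvalues to within that precision.)
Verification: the trace of A = 3 equals the sum of eigenvalues 3, and det(A) ≈ -74.9997 matches the eigenvalue product -75.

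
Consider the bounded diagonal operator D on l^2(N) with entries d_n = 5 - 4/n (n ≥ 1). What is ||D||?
||D|| = 5

For a diagonal operator on l^2 with entries d_n, ||D|| = sup_n |d_n|. Here d_1 = 1, d_2 = 3, ..., and d_n = 5 - 4/n increases monotonically toward 5. All terms lie in [1, 5), so |d_n| = d_n and the supremum is the limit 5, which is not attained by any individual d_n. Hence ||D|| = 5.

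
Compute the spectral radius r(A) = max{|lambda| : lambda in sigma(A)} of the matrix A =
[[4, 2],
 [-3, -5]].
r(A) = (1 + sqrt(57))/2 ≈ 4.2749

The eigenvalues of A are the roots of its characteristic polynomial. With M = A (coefficients from the trace and determinant):
  p(λ) = det(λ I - M) = λ^2 + λ - 14.
For λ^2 + λ - 14 the discriminant is 57. It is nonnegative but not a perfect square, so the roots are real and irrational: λ = (-1 ± sqrt(57))/2 ≈ 3.2749, -4.2749.
Thus the eigenvalues (to 4 decimals) are 3.2749 (modulus 3.2749); -4.2749 (modulus 4.2749). The spectral radius is the largest modulus: r(A) = (1 + sqrt(57))/2 ≈ 4.2749. (Cross-check: r(A) ≤ ||A||_2 ≈ 7.0772; equality holds whenever A is normal, though it can also hold for some non-normal A.)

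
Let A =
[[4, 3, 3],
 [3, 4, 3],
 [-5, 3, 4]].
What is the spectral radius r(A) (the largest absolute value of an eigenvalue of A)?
r(A) = sqrt(34) ≈ 5.831

The eigenvalues of A are the roots of its characteristic polynomial. With M = A (coefficients from the trace, the sum of principal 2x2 minors, and det A):
  p(λ) = det(λ I - M) = λ^3 - 12λ^2 + 45λ - 34.
By the rational root theorem any rational root is an integer divisor of 34. Testing λ = 1: p(1) = 1 - 12 + 45 - 34 = 0, so λ = 1 is a root. Dividing out (λ - 1) leaves p(λ) = (λ - 1)(λ^2 - 11λ + 34). For λ^2 - 11λ + 34 the discriminant is -15. It is negative, so the roots are the complex-conjugate pair λ = 11/2 ± (sqrt(15)/2) i ≈ 5.5 ± 1.9365i. For a conjugate pair the product of the roots equals the constant term, so |λ|^2 = 34 and |λ| = sqrt(34) ≈ 5.831.
Thus the eigenvalues (to 4 decimals) are 5.5 ± 1.9365i (modulus 5.831); 1 (modulus 1). The spectral radius is the largest modulus: r(A) = sqrt(34) ≈ 5.831. (Cross-check: r(A) ≤ ||A||_2 ≈ 8.3434; equality holds whenever A is normal, though it can also hold for some non-normal A.)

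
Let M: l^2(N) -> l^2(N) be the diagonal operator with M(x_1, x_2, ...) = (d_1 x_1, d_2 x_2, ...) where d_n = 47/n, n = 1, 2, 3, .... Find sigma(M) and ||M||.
sigma(M) = {47/n : n ≥ 1} ∪ {0}; ||M|| = 47

A bounded diagonal operator on l^2 with diagonal entries d_n has spectrum equal to the closure of {d_n : n ≥ 1}: every d_n is an eigenvalue (with eigenvector e_n), so {d_n} ⊂ sigma(M); the spectrum is closed, so its closure is too; and for lambda not in the closure, (M - lambda I) has bounded inverse (the diagonal entries 1/(d_n - lambda) are bounded). For our sequence d_n = 47/n, n = 1, 2, 3, ...:
  - {d_n} = {47/n : n ≥ 1}; the only limit point is 0
  - closure = {47/n : n ≥ 1} ∪ {0}
For the norm: a diagonal operator has ||M|| = sup_n |d_n|. Here d_n = 47/n is positive and decreasing, so sup_n |d_n| = d_1 = 47. So ||M|| = 47.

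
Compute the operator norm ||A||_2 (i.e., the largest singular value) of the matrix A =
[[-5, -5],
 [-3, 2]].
||A||_2 = sqrt((63 + sqrt(1469))/2) ≈ 7.1178 (= sqrt(largest eigenvalue of A^T A))

||A||_2 = sigma_max(A) = sqrt(lambda_max(A^T A)). Form the symmetric matrix M = A^T A =
[[34, 19],
 [19, 29]].
Its characteristic polynomial (trace, determinant of M give the coefficients) is
  p(λ) = det(λ I - M) = λ^2 - 63λ + 625.
For λ^2 - 63λ + 625 the discriminant is 1469. It is nonnegative but not a perfect square, so the roots are real and irrational: λ = (63 ± sqrt(1469))/2 ≈ 50.6638, 12.3362.
So the eigenvalues of A^T A are ≈ 12.3362, 50.6638 (all ≥ 0, as they must be for A^T A). The largest is λ_max = (63 + sqrt(1469))/2 ≈ 50.6638, hence ||A||_2 = sqrt(λ_max) = sqrt((63 + sqrt(1469))/2) ≈ 7.1178.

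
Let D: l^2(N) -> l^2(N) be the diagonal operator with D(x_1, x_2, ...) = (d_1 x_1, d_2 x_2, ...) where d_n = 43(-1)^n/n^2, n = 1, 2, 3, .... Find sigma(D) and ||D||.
sigma(D) = {43(-1)^n/n^2 : n ≥ 1} ∪ {0}; ||D|| = 43

A bounded diagonal operator on l^2 with diagonal entries d_n has spectrum equal to the closure of {d_n : n ≥ 1}: every d_n is an eigenvalue (with eigenvector e_n), so {d_n} ⊂ sigma(D); the spectrum is closed, so its closure is too; and for lambda not in the closure, (D - lambda I) has bounded inverse (the diagonal entries 1/(d_n - lambda) are bounded). For our sequence d_n = 43(-1)^n/n^2, n = 1, 2, 3, ...:
  - {d_n} = {43(-1)^n/n^2 : n ≥ 1}; the only limit point is 0
  - closure = {43(-1)^n/n^2 : n ≥ 1} ∪ {0}
For the norm: a diagonal operator has ||D|| = sup_n |d_n|. Here |d_n| = 43/n^2 is decreasing, so sup_n |d_n| = |d_1| = 43. So ||D|| = 43.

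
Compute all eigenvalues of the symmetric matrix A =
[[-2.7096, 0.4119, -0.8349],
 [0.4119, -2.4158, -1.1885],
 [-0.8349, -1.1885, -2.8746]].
sigma(A) ≈ {-4, -3, -1}

A is real symmetric, so its spectrum consists of real eigenvalues. Expanding the characteristic polynomial of the displayed matrix gives
  det(λ I - A) = p(λ) = λ^3 + (8)λ^2 + (19)λ + (12).
Solving p(λ) = 0 yields eigenvalues ≈ -4, -3, -1. (A is shown rounded to 4 decimals, so these recover the underlying integer eigenvalues to within that precision.)
Verification: the trace of A = -8 equals the sum of eigenvalues -8, and det(A) ≈ -12.0002 matches the eigenvalue product -12.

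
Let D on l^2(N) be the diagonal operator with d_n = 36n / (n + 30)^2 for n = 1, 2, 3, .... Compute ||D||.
||D|| = 3/10 (attained at n = 30)

For D diagonal, ||D|| = sup_n |d_n|. Treat f(x) = 36x / (x + 30)^2 for real x > 0. By the quotient rule, f'(x) = 36(30 - x)/(x + 30)^3, which is positive for x < 30 and negative for x > 30. So f has a unique maximum at x = 30, and since 30 is a positive integer, the supremum over n ≥ 1 is attained at n = 30: d_30 = 36·30/(30 + 30)^2 = 36·30/3600 = 3/10. Hence ||D|| = 3/10.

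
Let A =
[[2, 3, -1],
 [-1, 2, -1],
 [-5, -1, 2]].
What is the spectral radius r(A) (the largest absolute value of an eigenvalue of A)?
r(A) ≈ 4.8216

The eigenvalues of A are the roots of its characteristic polynomial. With M = A (coefficients from the trace, the sum of principal 2x2 minors, and det A):
  p(λ) = det(λ I - M) = λ^3 - 6λ^2 + 9λ - 16.
No integer candidate from the rational root theorem (±divisors of 16) is a root, so the roots are irrational. The cubic discriminant is Δ = -5184 < 0, so there is one real root and a complex-conjugate pair. p(4) = -12 and p(5) = 4 have opposite signs, so a root lies in (4, 5); Newton's method refines it to λ ≈ 4.8216. Dividing out (λ - (4.8216)) leaves approximately λ^2 - 1.1784λ + 3.3184. For λ^2 - 1.1784λ + 3.3184 the discriminant is -11.885. It is negative, so the remaining roots are the complex-conjugate pair λ ≈ 0.5892 ± 1.7237i. Their product equals the constant term, so |λ|^2 ≈ 3.3184 and |λ| ≈ 1.8216.
Thus the eigenvalues (to 4 decimals) are 4.8216 (modulus 4.8216); 0.5892 ± 1.7237i (modulus 1.8216). The spectral radius is the largest modulus: r(A) ≈ 4.8216. (Cross-check: r(A) ≤ ||A||_2 ≈ 6.2523; equality holds whenever A is normal, though it can also hold for some non-normal A.)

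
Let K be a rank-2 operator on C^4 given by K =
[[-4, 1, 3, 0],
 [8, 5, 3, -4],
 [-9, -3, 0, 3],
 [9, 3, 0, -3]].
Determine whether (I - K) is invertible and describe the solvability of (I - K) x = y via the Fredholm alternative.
(I - K) is invertible (det(I - K) = 20 ≠ 0), so for every y in C^4 the equation (I - K) x = y has a unique solution.

K has rank 2 and factors as K = U V^T = u1 v1^T + u2 v2^T with u1 = (2, -2, 3, -3), v1 = (-1, 2, 3, -1), u2 = (1, -3, 3, -3), v2 = (-2, -3, -3, 2) (multiplying out reproduces the displayed K). The nonzero eigenvalues of U V^T coincide with those of the 2 x 2 matrix G = V^T U = [[v1·u1, v1·u2], [v2·u1, v2·u2]] = [[6, 5], [-13, -8]], and by the Sylvester determinant identity det(I_4 - U V^T) = det(I_2 - V^T U) = det([[-5, -5], [13, 9]]) = (-5)(9) - (-5)(13) = 20. (Direct check: I - K =
[[5, -1, -3, 0],
 [-8, -4, -3, 4],
 [9, 3, 1, -3],
 [-9, -3, 0, 4]]
has determinant 20.) The finite-dimensional Fredholm alternative says: either (I - K) is invertible, or ker(I - K) ≠ {0} and then range(I - K) = ker((I - K)^*)^⊥, with dim ker(I - K) = dim ker((I - K)^*). Since det(I - K) ≠ 0, 1 is not an eigenvalue of K and ker(I - K) = {0}, so we are in the first case: for every y there is a unique x = (I - K)^(-1) y. (Explicitly, by the Woodbury identity, (I - U V^T)^(-1) = I + U (I_2 - G)^(-1) V^T.)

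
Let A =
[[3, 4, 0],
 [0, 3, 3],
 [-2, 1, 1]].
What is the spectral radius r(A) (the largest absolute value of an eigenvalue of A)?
r(A) ≈ 4.6048

The eigenvalues of A are the roots of its characteristic polynomial. With M = A (coefficients from the trace, the sum of principal 2x2 minors, and det A):
  p(λ) = det(λ I - M) = λ^3 - 7λ^2 + 12λ + 24.
No integer candidate from the rational root theorem (±divisors of 24) is a root, so the roots are irrational. The cubic discriminant is Δ = -18768 < 0, so there is one real root and a complex-conjugate pair. p(-2) = -36 and p(-1) = 4 have opposite signs, so a root lies in (-2, -1); Newton's method refines it to λ ≈ -1.1319. Dividing out (λ - (-1.1319)) leaves approximately λ^2 - 8.1319λ + 21.2041. For λ^2 - 8.1319λ + 21.2041 the discriminant is -18.6893. It is negative, so the remaining roots are the complex-conjugate pair λ ≈ 4.0659 ± 2.1616i. Their product equals the constant term, so |λ|^2 ≈ 21.2041 and |λ| ≈ 4.6048.
Thus the eigenvalues (to 4 decimals) are -1.1319 (modulus 1.1319); 4.0659 ± 2.1616i (modulus 4.6048). The spectral radius is the largest modulus: r(A) ≈ 4.6048. (Cross-check: r(A) ≤ ||A||_2 ≈ 5.8438; equality holds whenever A is normal, though it can also hold for some non-normal A.)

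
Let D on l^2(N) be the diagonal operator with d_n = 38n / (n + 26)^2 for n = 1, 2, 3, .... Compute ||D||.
||D|| = 19/52 (attained at n = 26)

For D diagonal, ||D|| = sup_n |d_n|. Treat f(x) = 38x / (x + 26)^2 for real x > 0. By the quotient rule, f'(x) = 38(26 - x)/(x + 26)^3, which is positive for x < 26 and negative for x > 26. So f has a unique maximum at x = 26, and since 26 is a positive integer, the supremum over n ≥ 1 is attained at n = 26: d_26 = 38·26/(26 + 26)^2 = 38·26/2704 = 19/52. Hence ||D|| = 19/52.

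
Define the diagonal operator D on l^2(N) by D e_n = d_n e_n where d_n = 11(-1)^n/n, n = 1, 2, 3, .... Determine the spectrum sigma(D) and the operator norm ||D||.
sigma(D) = {11(-1)^n/n : n ≥ 1} ∪ {0}; ||D|| = 11

A bounded diagonal operator on l^2 with diagonal entries d_n has spectrum equal to the closure of {d_n : n ≥ 1}: every d_n is an eigenvalue (with eigenvector e_n), so {d_n} ⊂ sigma(D); the spectrum is closed, so its closure is too; and for lambda not in the closure, (D - lambda I) has bounded inverse (the diagonal entries 1/(d_n - lambda) are bounded). For our sequence d_n = 11(-1)^n/n, n = 1, 2, 3, ...:
  - {d_n} = {11(-1)^n/n : n ≥ 1}; the only limit point is 0
  - closure = {11(-1)^n/n : n ≥ 1} ∪ {0}
For the norm: a diagonal operator has ||D|| = sup_n |d_n|. Here |d_n| = 11/n is decreasing, so sup_n |d_n| = |d_1| = 11. So ||D|| = 11.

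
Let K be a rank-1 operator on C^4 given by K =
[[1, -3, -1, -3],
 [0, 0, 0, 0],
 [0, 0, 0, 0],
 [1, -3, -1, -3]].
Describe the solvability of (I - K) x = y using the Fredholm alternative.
(I - K) is invertible (det(I - K) = 3 ≠ 0), so for every y in C^4 the equation (I - K) x = y has a unique solution.

K has rank 1, so it is an outer product K = u v^T: every row of K is a multiple of one row vector. Reading off the entries, u = (1, 0, 0, 1) and v = (1, -3, -1, -3) (row i of K equals u_i·v^T). A rank-one matrix u v^T satisfies K u = u (v·u) and kills the (3)-dimensional subspace v^⊥, so its characteristic polynomial is lambda^3 (lambda - v·u) with v·u = tr K = -2. Hence the eigenvalues of I - K are 1 (multiplicity 3) and 1 - (-2) = 3, so det(I - K) = 3. (Direct check: I - K =
[[0, 3, 1, 3],
 [0, 1, 0, 0],
 [0, 0, 1, 0],
 [-1, 3, 1, 4]]
has determinant 3.) The finite-dimensional Fredholm alternative says: either (I - K) is invertible, or ker(I - K) ≠ {0} and then range(I - K) = ker((I - K)^*)^⊥, with dim ker(I - K) = dim ker((I - K)^*). Since det(I - K) ≠ 0, 1 is not an eigenvalue of K and ker(I - K) = {0}, so we are in the first case: for every y there is a unique x = (I - K)^(-1) y. Explicitly, by the Sherman–Morrison formula, (I - u v^T)^(-1) = I + u v^T/(1 - v·u), i.e. (I - K)^(-1) = I + K/(3).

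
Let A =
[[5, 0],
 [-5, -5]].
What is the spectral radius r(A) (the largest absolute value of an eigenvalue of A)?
r(A) = 5

The eigenvalues of A are the roots of its characteristic polynomial. With M = A (coefficients from the trace and determinant):
  p(λ) = det(λ I - M) = λ^2 - 25.
For λ^2 - 25 the discriminant is 100. It is a perfect square (10^2), so the roots are rational: λ = (0 ± 10)/2 = 5, -5.
Thus the eigenvalues (to 4 decimals) are 5 (modulus 5); -5 (modulus 5). The spectral radius is the largest modulus: r(A) = 5. (Cross-check: r(A) ≤ ||A||_2 ≈ 8.0902; equality holds whenever A is normal, though it can also hold for some non-normal A.)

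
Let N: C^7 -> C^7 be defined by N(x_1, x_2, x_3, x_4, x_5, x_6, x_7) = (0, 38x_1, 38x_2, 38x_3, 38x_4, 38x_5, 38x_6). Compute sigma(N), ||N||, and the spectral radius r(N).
sigma(N) = {0}; ||N|| = 38; r(N) = 0. (N is nilpotent with N^7 = 0.)

On C^7, N is a strictly lower-triangular matrix with 38 on the subdiagonal and zeros elsewhere, so its characteristic polynomial is lambda^7 and every eigenvalue is 0: sigma(N) = {0}. For the operator norm, N e_i = 38e_{i+1} for i = 1, ..., 6 and N e_7 = 0, so the singular values of N are 38 (with multiplicity 6) and 0; hence ||N|| = 38. The spectral radius r(N) = max|lambda| = 0. Note ||N|| > r(N) — characteristic of non-normal nilpotent operators. Indeed N^7 = 0.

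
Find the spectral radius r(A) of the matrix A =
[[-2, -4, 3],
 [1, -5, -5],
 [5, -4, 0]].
r(A) ≈ 6.3316

The eigenvalues of A are the roots of its characteristic polynomial. With M = A (coefficients from the trace, the sum of principal 2x2 minors, and det A):
  p(λ) = det(λ I - M) = λ^3 + 7λ^2 - 21λ - 203.
No integer candidate from the rational root theorem (±divisors of 203) is a root, so the roots are irrational. The cubic discriminant is Δ = -238336 < 0, so there is one real root and a complex-conjugate pair. p(5) = -8 and p(6) = 139 have opposite signs, so a root lies in (5, 6); Newton's method refines it to λ ≈ 5.0638. Dividing out (λ - (5.0638)) leaves approximately λ^2 + 12.0638λ + 40.0885. For λ^2 + 12.0638λ + 40.0885 the discriminant is -14.8191. It is negative, so the remaining roots are the complex-conjugate pair λ ≈ -6.0319 ± 1.9248i. Their product equals the constant term, so |λ|^2 ≈ 40.0885 and |λ| ≈ 6.3316.
Thus the eigenvalues (to 4 decimals) are 5.0638 (modulus 5.0638); -6.0319 ± 1.9248i (modulus 6.3316). The spectral radius is the largest modulus: r(A) ≈ 6.3316. (Cross-check: r(A) ≤ ||A||_2 ≈ 8.5066; equality holds whenever A is normal, though it can also hold for some non-normal A.)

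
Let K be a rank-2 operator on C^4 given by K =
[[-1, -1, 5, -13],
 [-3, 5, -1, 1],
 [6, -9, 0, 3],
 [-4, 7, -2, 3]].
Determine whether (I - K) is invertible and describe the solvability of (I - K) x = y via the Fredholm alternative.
(I - K) is invertible (det(I - K) = -94 ≠ 0), so for every y in C^4 the equation (I - K) x = y has a unique solution.

K has rank 2 and factors as K = U V^T = u1 v1^T + u2 v2^T with u1 = (3, 1, -3, 1), v1 = (-1, 1, 1, -3), u2 = (2, -2, 3, -3), v2 = (1, -2, 1, -2) (multiplying out reproduces the displayed K). The nonzero eigenvalues of U V^T coincide with those of the 2 x 2 matrix G = V^T U = [[v1·u1, v1·u2], [v2·u1, v2·u2]] = [[-8, 8], [-4, 15]], and by the Sylvester determinant identity det(I_4 - U V^T) = det(I_2 - V^T U) = det([[9, -8], [4, -14]]) = (9)(-14) - (-8)(4) = -94. (Direct check: I - K =
[[2, 1, -5, 13],
 [3, -4, 1, -1],
 [-6, 9, 1, -3],
 [4, -7, 2, -2]]
has determinant -94.) The finite-dimensional Fredholm alternative says: either (I - K) is invertible, or ker(I - K) ≠ {0} and then range(I - K) = ker((I - K)^*)^⊥, with dim ker(I - K) = dim ker((I - K)^*). Since det(I - K) ≠ 0, 1 is not an eigenvalue of K and ker(I - K) = {0}, so we are in the first case: for every y there is a unique x = (I - K)^(-1) y. (Explicitly, by the Woodbury identity, (I - U V^T)^(-1) = I + U (I_2 - G)^(-1) V^T.)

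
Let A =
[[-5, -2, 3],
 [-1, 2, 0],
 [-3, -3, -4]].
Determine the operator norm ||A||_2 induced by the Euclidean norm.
||A||_2 ≈ 6.7268 (= sqrt(largest eigenvalue of A^T A))

||A||_2 = sigma_max(A) = sqrt(lambda_max(A^T A)). Form the symmetric matrix M = A^T A =
[[35, 17, -3],
 [17, 17, 6],
 [-3, 6, 25]].
Its characteristic polynomial (trace, sum of principal 2x2 minors, determinant of M give the coefficients) is
  p(λ) = det(λ I - M) = λ^3 - 77λ^2 + 1561λ - 5625.
No integer candidate from the rational root theorem (±divisors of 5625) is a root, so the roots are irrational. The cubic discriminant is Δ = 276089760 > 0, so there are three distinct real roots. p(4) = -549 and p(5) = 380 have opposite signs, so a root lies in (4, 5); Newton's method refines it to λ ≈ 4.5743. p(27) = 72 and p(28) = -333 have opposite signs, so a root lies in (27, 28); Newton's method refines it to λ ≈ 27.1759. p(45) = -180 and p(46) = 585 have opposite signs, so a root lies in (45, 46); Newton's method refines it to λ ≈ 45.2498. Check (Vieta): the three roots sum to 77, matching tr M = 77.
So the eigenvalues of A^T A are ≈ 4.5743, 27.1759, 45.2498 (all ≥ 0, as they must be for A^T A). The largest is λ_max ≈ 45.2498, hence ||A||_2 = sqrt(λ_max) ≈ 6.7268.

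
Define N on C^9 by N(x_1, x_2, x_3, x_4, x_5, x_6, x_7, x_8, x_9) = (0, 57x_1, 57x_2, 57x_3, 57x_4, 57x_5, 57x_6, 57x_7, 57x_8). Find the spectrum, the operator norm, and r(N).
sigma(N) = {0}; ||N|| = 57; r(N) = 0. (N is nilpotent with N^9 = 0.)

On C^9, N is a strictly lower-triangular matrix with 57 on the subdiagonal and zeros elsewhere, so its characteristic polynomial is lambda^9 and every eigenvalue is 0: sigma(N) = {0}. For the operator norm, N e_i = 57e_{i+1} for i = 1, ..., 8 and N e_9 = 0, so the singular values of N are 57 (with multiplicity 8) and 0; hence ||N|| = 57. The spectral radius r(N) = max|lambda| = 0. Note ||N|| > r(N) — characteristic of non-normal nilpotent operators. Indeed N^9 = 0.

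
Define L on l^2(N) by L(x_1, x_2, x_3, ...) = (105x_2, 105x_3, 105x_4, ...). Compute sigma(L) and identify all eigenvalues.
sigma(L) = closed disk {z in C : |z| ≤ 105}; sigma_p(L) = open disk {z in C : |z| < 105}

Note L = 105·V where V is the unit left shift (V x)_k = x_{k+1}; so sigma(L) = 105·sigma(V) and ||L|| = 105||V||. ||L x||^2 = 11025sum_{k≥2} |x_k|^2 ≤ 11025||x||^2, with equality on {x : x_1 = 0}, so ||L|| = 105. For any lambda with |lambda| < 105, set r = lambda/105 (|r| < 1); the vector x = (1, r, r^2, ...) is in l^2 and satisfies L x = 105(r, r^2, ...) = lambda x, so lambda is an eigenvalue. On the boundary |lambda| = 105 the geometric series diverges, so no l^2 eigenvector exists, but these lambda lie in the approximate point spectrum. Hence sigma(L) is the closed disk of radius 105 and sigma_p(L) is the open disk.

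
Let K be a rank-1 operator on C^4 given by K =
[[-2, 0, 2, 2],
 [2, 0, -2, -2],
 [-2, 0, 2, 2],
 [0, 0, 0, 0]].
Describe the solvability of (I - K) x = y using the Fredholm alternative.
(I - K) is invertible (det(I - K) = 1 ≠ 0), so for every y in C^4 the equation (I - K) x = y has a unique solution.

K has rank 1, so it is an outer product K = u v^T: every row of K is a multiple of one row vector. Reading off the entries, u = (-1, 1, -1, 0) and v = (2, 0, -2, -2) (row i of K equals u_i·v^T). A rank-one matrix u v^T satisfies K u = u (v·u) and kills the (3)-dimensional subspace v^⊥, so its characteristic polynomial is lambda^3 (lambda - v·u) with v·u = tr K = 0. Hence the eigenvalues of I - K are 1 (multiplicity 3) and 1 - (0) = 1, so det(I - K) = 1. (Direct check: I - K =
[[3, 0, -2, -2],
 [-2, 1, 2, 2],
 [2, 0, -1, -2],
 [0, 0, 0, 1]]
has determinant 1.) The finite-dimensional Fredholm alternative says: either (I - K) is invertible, or ker(I - K) ≠ {0} and then range(I - K) = ker((I - K)^*)^⊥, with dim ker(I - K) = dim ker((I - K)^*). Since det(I - K) ≠ 0, 1 is not an eigenvalue of K and ker(I - K) = {0}, so we are in the first case: for every y there is a unique x = (I - K)^(-1) y. Explicitly, by the Sherman–Morrison formula, (I - u v^T)^(-1) = I + u v^T/(1 - v·u), i.e. (I - K)^(-1) = I + K.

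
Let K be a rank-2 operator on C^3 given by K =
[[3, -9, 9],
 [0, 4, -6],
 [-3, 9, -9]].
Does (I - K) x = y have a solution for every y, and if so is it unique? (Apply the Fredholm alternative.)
(I - K) is invertible (det(I - K) = 33 ≠ 0), so for every y in C^3 the equation (I - K) x = y has a unique solution.

K has rank 2 and factors as K = U V^T = u1 v1^T + u2 v2^T with u1 = (0, 1, 0), v1 = (2, -2, 0), u2 = (-3, 2, 3), v2 = (-1, 3, -3) (multiplying out reproduces the displayed K). The nonzero eigenvalues of U V^T coincide with those of the 2 x 2 matrix G = V^T U = [[v1·u1, v1·u2], [v2·u1, v2·u2]] = [[-2, -10], [3, 0]], and by the Sylvester determinant identity det(I_3 - U V^T) = det(I_2 - V^T U) = det([[3, 10], [-3, 1]]) = (3)(1) - (10)(-3) = 33. (Direct check: I - K =
[[-2, 9, -9],
 [0, -3, 6],
 [3, -9, 10]]
has determinant 33.) The finite-dimensional Fredholm alternative says: either (I - K) is invertible, or ker(I - K) ≠ {0} and then range(I - K) = ker((I - K)^*)^⊥, with dim ker(I - K) = dim ker((I - K)^*). Since det(I - K) ≠ 0, 1 is not an eigenvalue of K and ker(I - K) = {0}, so we are in the first case: for every y there is a unique x = (I - K)^(-1) y. (Explicitly, by the Woodbury identity, (I - U V^T)^(-1) = I + U (I_2 - G)^(-1) V^T.)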